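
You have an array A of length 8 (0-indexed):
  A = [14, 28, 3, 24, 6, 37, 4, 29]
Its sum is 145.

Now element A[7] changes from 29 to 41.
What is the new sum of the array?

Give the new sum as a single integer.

Answer: 157

Derivation:
Old value at index 7: 29
New value at index 7: 41
Delta = 41 - 29 = 12
New sum = old_sum + delta = 145 + (12) = 157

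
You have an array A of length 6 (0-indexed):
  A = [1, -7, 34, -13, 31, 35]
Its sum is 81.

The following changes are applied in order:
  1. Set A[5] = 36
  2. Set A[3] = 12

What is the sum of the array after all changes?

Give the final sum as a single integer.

Answer: 107

Derivation:
Initial sum: 81
Change 1: A[5] 35 -> 36, delta = 1, sum = 82
Change 2: A[3] -13 -> 12, delta = 25, sum = 107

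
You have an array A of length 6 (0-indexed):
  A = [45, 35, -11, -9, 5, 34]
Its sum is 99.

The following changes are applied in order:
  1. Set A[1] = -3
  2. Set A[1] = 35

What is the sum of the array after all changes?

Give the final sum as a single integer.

Answer: 99

Derivation:
Initial sum: 99
Change 1: A[1] 35 -> -3, delta = -38, sum = 61
Change 2: A[1] -3 -> 35, delta = 38, sum = 99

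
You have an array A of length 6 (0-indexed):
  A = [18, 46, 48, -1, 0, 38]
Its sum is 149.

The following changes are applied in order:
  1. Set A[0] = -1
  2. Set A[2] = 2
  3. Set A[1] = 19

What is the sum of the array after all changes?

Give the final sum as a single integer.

Answer: 57

Derivation:
Initial sum: 149
Change 1: A[0] 18 -> -1, delta = -19, sum = 130
Change 2: A[2] 48 -> 2, delta = -46, sum = 84
Change 3: A[1] 46 -> 19, delta = -27, sum = 57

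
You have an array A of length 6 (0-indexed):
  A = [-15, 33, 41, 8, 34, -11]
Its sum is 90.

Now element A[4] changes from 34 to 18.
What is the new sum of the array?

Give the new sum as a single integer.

Answer: 74

Derivation:
Old value at index 4: 34
New value at index 4: 18
Delta = 18 - 34 = -16
New sum = old_sum + delta = 90 + (-16) = 74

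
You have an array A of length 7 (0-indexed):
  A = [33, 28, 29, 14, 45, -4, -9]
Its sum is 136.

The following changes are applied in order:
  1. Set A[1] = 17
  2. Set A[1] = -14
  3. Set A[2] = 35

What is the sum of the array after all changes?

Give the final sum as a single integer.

Initial sum: 136
Change 1: A[1] 28 -> 17, delta = -11, sum = 125
Change 2: A[1] 17 -> -14, delta = -31, sum = 94
Change 3: A[2] 29 -> 35, delta = 6, sum = 100

Answer: 100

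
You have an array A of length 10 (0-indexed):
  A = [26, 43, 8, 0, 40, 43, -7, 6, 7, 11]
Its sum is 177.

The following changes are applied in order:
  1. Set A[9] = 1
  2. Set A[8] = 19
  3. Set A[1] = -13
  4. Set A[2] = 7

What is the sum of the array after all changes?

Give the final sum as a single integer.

Answer: 122

Derivation:
Initial sum: 177
Change 1: A[9] 11 -> 1, delta = -10, sum = 167
Change 2: A[8] 7 -> 19, delta = 12, sum = 179
Change 3: A[1] 43 -> -13, delta = -56, sum = 123
Change 4: A[2] 8 -> 7, delta = -1, sum = 122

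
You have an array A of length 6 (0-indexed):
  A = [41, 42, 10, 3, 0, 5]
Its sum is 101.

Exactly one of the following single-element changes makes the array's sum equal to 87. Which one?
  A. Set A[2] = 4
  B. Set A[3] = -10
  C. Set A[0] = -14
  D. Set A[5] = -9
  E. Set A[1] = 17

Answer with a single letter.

Option A: A[2] 10->4, delta=-6, new_sum=101+(-6)=95
Option B: A[3] 3->-10, delta=-13, new_sum=101+(-13)=88
Option C: A[0] 41->-14, delta=-55, new_sum=101+(-55)=46
Option D: A[5] 5->-9, delta=-14, new_sum=101+(-14)=87 <-- matches target
Option E: A[1] 42->17, delta=-25, new_sum=101+(-25)=76

Answer: D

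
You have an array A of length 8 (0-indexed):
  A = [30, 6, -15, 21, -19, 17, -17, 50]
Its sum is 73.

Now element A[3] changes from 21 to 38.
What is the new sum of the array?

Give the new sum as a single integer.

Answer: 90

Derivation:
Old value at index 3: 21
New value at index 3: 38
Delta = 38 - 21 = 17
New sum = old_sum + delta = 73 + (17) = 90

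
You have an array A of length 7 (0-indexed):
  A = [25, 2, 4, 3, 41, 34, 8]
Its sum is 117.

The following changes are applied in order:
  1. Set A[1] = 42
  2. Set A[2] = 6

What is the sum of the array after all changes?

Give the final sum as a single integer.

Answer: 159

Derivation:
Initial sum: 117
Change 1: A[1] 2 -> 42, delta = 40, sum = 157
Change 2: A[2] 4 -> 6, delta = 2, sum = 159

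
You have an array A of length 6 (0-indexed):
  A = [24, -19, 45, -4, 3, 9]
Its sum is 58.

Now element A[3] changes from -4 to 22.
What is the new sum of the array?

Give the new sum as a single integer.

Answer: 84

Derivation:
Old value at index 3: -4
New value at index 3: 22
Delta = 22 - -4 = 26
New sum = old_sum + delta = 58 + (26) = 84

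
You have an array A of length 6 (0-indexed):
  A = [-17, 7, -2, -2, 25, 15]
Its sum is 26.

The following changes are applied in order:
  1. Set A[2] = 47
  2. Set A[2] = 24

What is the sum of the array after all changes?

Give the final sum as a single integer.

Initial sum: 26
Change 1: A[2] -2 -> 47, delta = 49, sum = 75
Change 2: A[2] 47 -> 24, delta = -23, sum = 52

Answer: 52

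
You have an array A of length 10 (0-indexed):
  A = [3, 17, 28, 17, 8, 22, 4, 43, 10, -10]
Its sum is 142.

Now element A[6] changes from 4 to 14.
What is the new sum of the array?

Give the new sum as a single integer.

Old value at index 6: 4
New value at index 6: 14
Delta = 14 - 4 = 10
New sum = old_sum + delta = 142 + (10) = 152

Answer: 152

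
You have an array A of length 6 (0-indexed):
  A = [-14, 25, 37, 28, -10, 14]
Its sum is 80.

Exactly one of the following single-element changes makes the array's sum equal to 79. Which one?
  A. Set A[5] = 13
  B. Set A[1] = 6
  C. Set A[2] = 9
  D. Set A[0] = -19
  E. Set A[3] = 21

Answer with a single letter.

Answer: A

Derivation:
Option A: A[5] 14->13, delta=-1, new_sum=80+(-1)=79 <-- matches target
Option B: A[1] 25->6, delta=-19, new_sum=80+(-19)=61
Option C: A[2] 37->9, delta=-28, new_sum=80+(-28)=52
Option D: A[0] -14->-19, delta=-5, new_sum=80+(-5)=75
Option E: A[3] 28->21, delta=-7, new_sum=80+(-7)=73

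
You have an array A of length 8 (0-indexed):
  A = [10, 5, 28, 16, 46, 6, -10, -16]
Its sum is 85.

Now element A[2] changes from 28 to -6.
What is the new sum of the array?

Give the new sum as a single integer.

Old value at index 2: 28
New value at index 2: -6
Delta = -6 - 28 = -34
New sum = old_sum + delta = 85 + (-34) = 51

Answer: 51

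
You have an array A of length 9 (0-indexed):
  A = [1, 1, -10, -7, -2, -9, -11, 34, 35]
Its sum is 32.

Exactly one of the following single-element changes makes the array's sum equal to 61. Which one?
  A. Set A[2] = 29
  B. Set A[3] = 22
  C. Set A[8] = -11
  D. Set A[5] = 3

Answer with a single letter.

Answer: B

Derivation:
Option A: A[2] -10->29, delta=39, new_sum=32+(39)=71
Option B: A[3] -7->22, delta=29, new_sum=32+(29)=61 <-- matches target
Option C: A[8] 35->-11, delta=-46, new_sum=32+(-46)=-14
Option D: A[5] -9->3, delta=12, new_sum=32+(12)=44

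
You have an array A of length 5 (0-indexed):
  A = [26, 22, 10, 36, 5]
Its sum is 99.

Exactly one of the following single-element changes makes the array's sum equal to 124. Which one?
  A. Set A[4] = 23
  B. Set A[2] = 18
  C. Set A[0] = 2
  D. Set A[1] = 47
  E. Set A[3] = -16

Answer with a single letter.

Option A: A[4] 5->23, delta=18, new_sum=99+(18)=117
Option B: A[2] 10->18, delta=8, new_sum=99+(8)=107
Option C: A[0] 26->2, delta=-24, new_sum=99+(-24)=75
Option D: A[1] 22->47, delta=25, new_sum=99+(25)=124 <-- matches target
Option E: A[3] 36->-16, delta=-52, new_sum=99+(-52)=47

Answer: D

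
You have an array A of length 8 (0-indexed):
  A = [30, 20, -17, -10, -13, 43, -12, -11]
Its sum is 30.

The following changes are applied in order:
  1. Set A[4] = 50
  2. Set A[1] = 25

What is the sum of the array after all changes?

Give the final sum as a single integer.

Initial sum: 30
Change 1: A[4] -13 -> 50, delta = 63, sum = 93
Change 2: A[1] 20 -> 25, delta = 5, sum = 98

Answer: 98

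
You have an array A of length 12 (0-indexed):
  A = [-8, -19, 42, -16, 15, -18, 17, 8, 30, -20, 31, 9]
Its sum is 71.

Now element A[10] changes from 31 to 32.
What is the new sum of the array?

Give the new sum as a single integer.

Old value at index 10: 31
New value at index 10: 32
Delta = 32 - 31 = 1
New sum = old_sum + delta = 71 + (1) = 72

Answer: 72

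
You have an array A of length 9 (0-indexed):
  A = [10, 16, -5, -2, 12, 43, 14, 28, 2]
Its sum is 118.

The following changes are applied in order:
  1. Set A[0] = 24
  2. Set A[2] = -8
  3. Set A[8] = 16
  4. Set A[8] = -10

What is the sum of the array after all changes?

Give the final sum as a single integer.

Initial sum: 118
Change 1: A[0] 10 -> 24, delta = 14, sum = 132
Change 2: A[2] -5 -> -8, delta = -3, sum = 129
Change 3: A[8] 2 -> 16, delta = 14, sum = 143
Change 4: A[8] 16 -> -10, delta = -26, sum = 117

Answer: 117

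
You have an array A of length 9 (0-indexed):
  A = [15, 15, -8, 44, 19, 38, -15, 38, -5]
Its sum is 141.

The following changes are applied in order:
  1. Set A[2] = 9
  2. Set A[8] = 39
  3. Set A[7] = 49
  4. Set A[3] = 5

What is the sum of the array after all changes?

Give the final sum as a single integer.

Initial sum: 141
Change 1: A[2] -8 -> 9, delta = 17, sum = 158
Change 2: A[8] -5 -> 39, delta = 44, sum = 202
Change 3: A[7] 38 -> 49, delta = 11, sum = 213
Change 4: A[3] 44 -> 5, delta = -39, sum = 174

Answer: 174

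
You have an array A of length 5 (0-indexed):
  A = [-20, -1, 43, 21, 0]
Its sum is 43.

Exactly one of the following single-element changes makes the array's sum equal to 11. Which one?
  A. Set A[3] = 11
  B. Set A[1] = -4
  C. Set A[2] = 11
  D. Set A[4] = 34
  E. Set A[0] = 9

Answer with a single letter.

Option A: A[3] 21->11, delta=-10, new_sum=43+(-10)=33
Option B: A[1] -1->-4, delta=-3, new_sum=43+(-3)=40
Option C: A[2] 43->11, delta=-32, new_sum=43+(-32)=11 <-- matches target
Option D: A[4] 0->34, delta=34, new_sum=43+(34)=77
Option E: A[0] -20->9, delta=29, new_sum=43+(29)=72

Answer: C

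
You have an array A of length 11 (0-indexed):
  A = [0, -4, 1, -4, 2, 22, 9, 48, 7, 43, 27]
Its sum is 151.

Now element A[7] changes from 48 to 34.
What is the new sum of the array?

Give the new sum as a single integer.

Old value at index 7: 48
New value at index 7: 34
Delta = 34 - 48 = -14
New sum = old_sum + delta = 151 + (-14) = 137

Answer: 137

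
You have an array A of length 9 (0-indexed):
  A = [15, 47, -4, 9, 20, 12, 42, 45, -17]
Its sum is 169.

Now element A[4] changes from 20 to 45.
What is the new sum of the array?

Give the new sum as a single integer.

Old value at index 4: 20
New value at index 4: 45
Delta = 45 - 20 = 25
New sum = old_sum + delta = 169 + (25) = 194

Answer: 194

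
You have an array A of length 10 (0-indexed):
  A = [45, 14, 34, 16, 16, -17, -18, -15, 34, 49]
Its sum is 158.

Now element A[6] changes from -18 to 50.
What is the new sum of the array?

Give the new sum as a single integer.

Old value at index 6: -18
New value at index 6: 50
Delta = 50 - -18 = 68
New sum = old_sum + delta = 158 + (68) = 226

Answer: 226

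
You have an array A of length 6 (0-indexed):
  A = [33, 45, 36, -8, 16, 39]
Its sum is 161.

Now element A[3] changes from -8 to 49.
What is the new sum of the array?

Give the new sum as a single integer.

Answer: 218

Derivation:
Old value at index 3: -8
New value at index 3: 49
Delta = 49 - -8 = 57
New sum = old_sum + delta = 161 + (57) = 218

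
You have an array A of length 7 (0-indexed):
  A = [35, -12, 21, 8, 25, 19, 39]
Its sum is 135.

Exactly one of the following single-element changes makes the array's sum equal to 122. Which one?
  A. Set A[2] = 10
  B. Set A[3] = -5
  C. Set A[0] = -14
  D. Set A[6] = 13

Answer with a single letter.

Answer: B

Derivation:
Option A: A[2] 21->10, delta=-11, new_sum=135+(-11)=124
Option B: A[3] 8->-5, delta=-13, new_sum=135+(-13)=122 <-- matches target
Option C: A[0] 35->-14, delta=-49, new_sum=135+(-49)=86
Option D: A[6] 39->13, delta=-26, new_sum=135+(-26)=109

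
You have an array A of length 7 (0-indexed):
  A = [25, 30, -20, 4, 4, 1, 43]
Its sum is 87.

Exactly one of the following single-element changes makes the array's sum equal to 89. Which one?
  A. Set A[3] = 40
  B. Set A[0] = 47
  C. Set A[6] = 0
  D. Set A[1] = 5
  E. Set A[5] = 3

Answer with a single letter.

Option A: A[3] 4->40, delta=36, new_sum=87+(36)=123
Option B: A[0] 25->47, delta=22, new_sum=87+(22)=109
Option C: A[6] 43->0, delta=-43, new_sum=87+(-43)=44
Option D: A[1] 30->5, delta=-25, new_sum=87+(-25)=62
Option E: A[5] 1->3, delta=2, new_sum=87+(2)=89 <-- matches target

Answer: E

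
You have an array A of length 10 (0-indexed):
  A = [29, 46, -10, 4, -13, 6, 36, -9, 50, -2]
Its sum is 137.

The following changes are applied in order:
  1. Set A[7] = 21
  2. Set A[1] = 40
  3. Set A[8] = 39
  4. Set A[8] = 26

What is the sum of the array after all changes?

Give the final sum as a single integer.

Answer: 137

Derivation:
Initial sum: 137
Change 1: A[7] -9 -> 21, delta = 30, sum = 167
Change 2: A[1] 46 -> 40, delta = -6, sum = 161
Change 3: A[8] 50 -> 39, delta = -11, sum = 150
Change 4: A[8] 39 -> 26, delta = -13, sum = 137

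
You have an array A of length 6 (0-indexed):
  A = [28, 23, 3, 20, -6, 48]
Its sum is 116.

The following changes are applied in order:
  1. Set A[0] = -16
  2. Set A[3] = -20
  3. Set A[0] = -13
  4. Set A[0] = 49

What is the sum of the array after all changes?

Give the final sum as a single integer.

Initial sum: 116
Change 1: A[0] 28 -> -16, delta = -44, sum = 72
Change 2: A[3] 20 -> -20, delta = -40, sum = 32
Change 3: A[0] -16 -> -13, delta = 3, sum = 35
Change 4: A[0] -13 -> 49, delta = 62, sum = 97

Answer: 97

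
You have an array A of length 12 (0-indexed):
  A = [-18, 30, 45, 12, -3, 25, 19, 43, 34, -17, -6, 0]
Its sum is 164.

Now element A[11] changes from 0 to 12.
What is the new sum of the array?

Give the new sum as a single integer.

Old value at index 11: 0
New value at index 11: 12
Delta = 12 - 0 = 12
New sum = old_sum + delta = 164 + (12) = 176

Answer: 176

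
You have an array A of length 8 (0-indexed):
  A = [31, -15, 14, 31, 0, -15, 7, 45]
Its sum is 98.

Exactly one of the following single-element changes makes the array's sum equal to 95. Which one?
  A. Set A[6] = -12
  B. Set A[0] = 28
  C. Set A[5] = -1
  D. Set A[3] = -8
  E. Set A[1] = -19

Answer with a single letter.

Answer: B

Derivation:
Option A: A[6] 7->-12, delta=-19, new_sum=98+(-19)=79
Option B: A[0] 31->28, delta=-3, new_sum=98+(-3)=95 <-- matches target
Option C: A[5] -15->-1, delta=14, new_sum=98+(14)=112
Option D: A[3] 31->-8, delta=-39, new_sum=98+(-39)=59
Option E: A[1] -15->-19, delta=-4, new_sum=98+(-4)=94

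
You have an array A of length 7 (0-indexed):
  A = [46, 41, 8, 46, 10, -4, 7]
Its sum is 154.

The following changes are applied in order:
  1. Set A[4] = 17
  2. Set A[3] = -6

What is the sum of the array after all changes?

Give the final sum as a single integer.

Initial sum: 154
Change 1: A[4] 10 -> 17, delta = 7, sum = 161
Change 2: A[3] 46 -> -6, delta = -52, sum = 109

Answer: 109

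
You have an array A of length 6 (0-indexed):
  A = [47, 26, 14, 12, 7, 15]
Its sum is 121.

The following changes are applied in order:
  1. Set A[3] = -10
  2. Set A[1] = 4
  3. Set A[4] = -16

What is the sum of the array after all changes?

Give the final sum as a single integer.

Initial sum: 121
Change 1: A[3] 12 -> -10, delta = -22, sum = 99
Change 2: A[1] 26 -> 4, delta = -22, sum = 77
Change 3: A[4] 7 -> -16, delta = -23, sum = 54

Answer: 54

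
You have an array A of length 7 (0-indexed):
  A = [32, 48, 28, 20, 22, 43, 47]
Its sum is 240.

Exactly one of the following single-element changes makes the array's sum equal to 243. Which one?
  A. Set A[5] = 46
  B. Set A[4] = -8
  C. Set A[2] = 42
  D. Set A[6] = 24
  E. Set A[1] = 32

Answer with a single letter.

Option A: A[5] 43->46, delta=3, new_sum=240+(3)=243 <-- matches target
Option B: A[4] 22->-8, delta=-30, new_sum=240+(-30)=210
Option C: A[2] 28->42, delta=14, new_sum=240+(14)=254
Option D: A[6] 47->24, delta=-23, new_sum=240+(-23)=217
Option E: A[1] 48->32, delta=-16, new_sum=240+(-16)=224

Answer: A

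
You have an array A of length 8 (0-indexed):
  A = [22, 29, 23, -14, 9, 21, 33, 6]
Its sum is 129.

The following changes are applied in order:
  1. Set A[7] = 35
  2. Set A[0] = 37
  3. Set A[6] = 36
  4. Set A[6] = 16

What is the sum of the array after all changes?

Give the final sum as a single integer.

Initial sum: 129
Change 1: A[7] 6 -> 35, delta = 29, sum = 158
Change 2: A[0] 22 -> 37, delta = 15, sum = 173
Change 3: A[6] 33 -> 36, delta = 3, sum = 176
Change 4: A[6] 36 -> 16, delta = -20, sum = 156

Answer: 156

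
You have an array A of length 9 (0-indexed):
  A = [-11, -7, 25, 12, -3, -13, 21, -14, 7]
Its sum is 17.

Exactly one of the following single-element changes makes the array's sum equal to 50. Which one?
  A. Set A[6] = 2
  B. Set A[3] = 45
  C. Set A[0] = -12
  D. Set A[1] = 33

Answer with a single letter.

Answer: B

Derivation:
Option A: A[6] 21->2, delta=-19, new_sum=17+(-19)=-2
Option B: A[3] 12->45, delta=33, new_sum=17+(33)=50 <-- matches target
Option C: A[0] -11->-12, delta=-1, new_sum=17+(-1)=16
Option D: A[1] -7->33, delta=40, new_sum=17+(40)=57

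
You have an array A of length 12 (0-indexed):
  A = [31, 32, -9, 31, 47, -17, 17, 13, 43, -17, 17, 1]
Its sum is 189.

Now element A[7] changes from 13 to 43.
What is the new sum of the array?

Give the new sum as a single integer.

Answer: 219

Derivation:
Old value at index 7: 13
New value at index 7: 43
Delta = 43 - 13 = 30
New sum = old_sum + delta = 189 + (30) = 219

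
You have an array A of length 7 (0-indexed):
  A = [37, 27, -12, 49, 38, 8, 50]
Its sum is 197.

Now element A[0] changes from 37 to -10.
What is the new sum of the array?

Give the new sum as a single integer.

Old value at index 0: 37
New value at index 0: -10
Delta = -10 - 37 = -47
New sum = old_sum + delta = 197 + (-47) = 150

Answer: 150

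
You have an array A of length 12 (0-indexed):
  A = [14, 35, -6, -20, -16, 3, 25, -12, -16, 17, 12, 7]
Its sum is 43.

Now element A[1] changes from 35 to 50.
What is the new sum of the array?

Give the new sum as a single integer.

Answer: 58

Derivation:
Old value at index 1: 35
New value at index 1: 50
Delta = 50 - 35 = 15
New sum = old_sum + delta = 43 + (15) = 58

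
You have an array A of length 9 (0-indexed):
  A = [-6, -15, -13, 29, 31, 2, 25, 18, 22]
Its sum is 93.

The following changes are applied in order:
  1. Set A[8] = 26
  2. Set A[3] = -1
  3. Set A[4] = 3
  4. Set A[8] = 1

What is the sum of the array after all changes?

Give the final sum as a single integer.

Initial sum: 93
Change 1: A[8] 22 -> 26, delta = 4, sum = 97
Change 2: A[3] 29 -> -1, delta = -30, sum = 67
Change 3: A[4] 31 -> 3, delta = -28, sum = 39
Change 4: A[8] 26 -> 1, delta = -25, sum = 14

Answer: 14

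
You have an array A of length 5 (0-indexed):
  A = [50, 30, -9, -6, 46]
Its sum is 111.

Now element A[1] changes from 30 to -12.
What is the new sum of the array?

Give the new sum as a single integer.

Answer: 69

Derivation:
Old value at index 1: 30
New value at index 1: -12
Delta = -12 - 30 = -42
New sum = old_sum + delta = 111 + (-42) = 69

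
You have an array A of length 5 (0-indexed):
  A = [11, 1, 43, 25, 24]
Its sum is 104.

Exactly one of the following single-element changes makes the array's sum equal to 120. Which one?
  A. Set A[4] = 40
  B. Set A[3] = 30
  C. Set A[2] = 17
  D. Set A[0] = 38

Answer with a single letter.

Option A: A[4] 24->40, delta=16, new_sum=104+(16)=120 <-- matches target
Option B: A[3] 25->30, delta=5, new_sum=104+(5)=109
Option C: A[2] 43->17, delta=-26, new_sum=104+(-26)=78
Option D: A[0] 11->38, delta=27, new_sum=104+(27)=131

Answer: A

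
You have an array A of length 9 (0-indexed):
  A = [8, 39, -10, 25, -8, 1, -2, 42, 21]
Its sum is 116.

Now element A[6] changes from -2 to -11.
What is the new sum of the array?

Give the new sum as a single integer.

Old value at index 6: -2
New value at index 6: -11
Delta = -11 - -2 = -9
New sum = old_sum + delta = 116 + (-9) = 107

Answer: 107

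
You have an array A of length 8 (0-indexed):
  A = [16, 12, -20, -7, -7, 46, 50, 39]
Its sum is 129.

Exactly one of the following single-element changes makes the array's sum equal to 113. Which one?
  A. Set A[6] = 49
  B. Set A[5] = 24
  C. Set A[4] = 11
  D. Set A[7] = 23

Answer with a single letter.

Option A: A[6] 50->49, delta=-1, new_sum=129+(-1)=128
Option B: A[5] 46->24, delta=-22, new_sum=129+(-22)=107
Option C: A[4] -7->11, delta=18, new_sum=129+(18)=147
Option D: A[7] 39->23, delta=-16, new_sum=129+(-16)=113 <-- matches target

Answer: D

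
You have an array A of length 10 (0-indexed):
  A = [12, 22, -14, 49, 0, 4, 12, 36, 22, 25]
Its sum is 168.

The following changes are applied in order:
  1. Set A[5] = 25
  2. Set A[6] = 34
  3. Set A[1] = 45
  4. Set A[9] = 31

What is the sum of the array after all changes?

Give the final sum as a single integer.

Answer: 240

Derivation:
Initial sum: 168
Change 1: A[5] 4 -> 25, delta = 21, sum = 189
Change 2: A[6] 12 -> 34, delta = 22, sum = 211
Change 3: A[1] 22 -> 45, delta = 23, sum = 234
Change 4: A[9] 25 -> 31, delta = 6, sum = 240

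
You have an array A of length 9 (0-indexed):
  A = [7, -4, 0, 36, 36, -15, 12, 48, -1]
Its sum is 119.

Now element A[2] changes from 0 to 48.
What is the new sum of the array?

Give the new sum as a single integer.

Old value at index 2: 0
New value at index 2: 48
Delta = 48 - 0 = 48
New sum = old_sum + delta = 119 + (48) = 167

Answer: 167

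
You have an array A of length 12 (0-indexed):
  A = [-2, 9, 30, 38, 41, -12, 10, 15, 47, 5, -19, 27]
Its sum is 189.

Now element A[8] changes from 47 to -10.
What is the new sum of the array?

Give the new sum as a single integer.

Answer: 132

Derivation:
Old value at index 8: 47
New value at index 8: -10
Delta = -10 - 47 = -57
New sum = old_sum + delta = 189 + (-57) = 132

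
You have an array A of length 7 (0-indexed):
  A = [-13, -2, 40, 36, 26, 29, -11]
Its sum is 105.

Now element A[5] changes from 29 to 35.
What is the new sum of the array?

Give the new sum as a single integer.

Old value at index 5: 29
New value at index 5: 35
Delta = 35 - 29 = 6
New sum = old_sum + delta = 105 + (6) = 111

Answer: 111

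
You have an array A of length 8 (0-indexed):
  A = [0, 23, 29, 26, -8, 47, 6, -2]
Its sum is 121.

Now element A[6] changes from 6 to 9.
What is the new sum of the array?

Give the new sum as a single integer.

Old value at index 6: 6
New value at index 6: 9
Delta = 9 - 6 = 3
New sum = old_sum + delta = 121 + (3) = 124

Answer: 124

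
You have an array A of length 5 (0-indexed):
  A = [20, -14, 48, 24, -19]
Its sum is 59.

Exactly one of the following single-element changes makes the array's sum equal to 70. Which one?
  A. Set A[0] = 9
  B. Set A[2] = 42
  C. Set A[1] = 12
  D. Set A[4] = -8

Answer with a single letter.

Option A: A[0] 20->9, delta=-11, new_sum=59+(-11)=48
Option B: A[2] 48->42, delta=-6, new_sum=59+(-6)=53
Option C: A[1] -14->12, delta=26, new_sum=59+(26)=85
Option D: A[4] -19->-8, delta=11, new_sum=59+(11)=70 <-- matches target

Answer: D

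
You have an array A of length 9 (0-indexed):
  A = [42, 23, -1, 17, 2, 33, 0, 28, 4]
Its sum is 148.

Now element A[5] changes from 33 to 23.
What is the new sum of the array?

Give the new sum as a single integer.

Old value at index 5: 33
New value at index 5: 23
Delta = 23 - 33 = -10
New sum = old_sum + delta = 148 + (-10) = 138

Answer: 138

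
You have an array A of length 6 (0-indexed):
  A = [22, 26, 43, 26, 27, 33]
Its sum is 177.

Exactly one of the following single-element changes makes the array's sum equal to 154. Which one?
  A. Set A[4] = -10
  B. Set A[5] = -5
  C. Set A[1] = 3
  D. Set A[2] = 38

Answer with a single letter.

Option A: A[4] 27->-10, delta=-37, new_sum=177+(-37)=140
Option B: A[5] 33->-5, delta=-38, new_sum=177+(-38)=139
Option C: A[1] 26->3, delta=-23, new_sum=177+(-23)=154 <-- matches target
Option D: A[2] 43->38, delta=-5, new_sum=177+(-5)=172

Answer: C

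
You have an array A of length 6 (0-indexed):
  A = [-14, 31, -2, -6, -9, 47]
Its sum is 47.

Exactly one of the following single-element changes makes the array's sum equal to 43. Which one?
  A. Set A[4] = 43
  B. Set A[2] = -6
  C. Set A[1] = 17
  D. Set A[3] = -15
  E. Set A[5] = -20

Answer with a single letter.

Option A: A[4] -9->43, delta=52, new_sum=47+(52)=99
Option B: A[2] -2->-6, delta=-4, new_sum=47+(-4)=43 <-- matches target
Option C: A[1] 31->17, delta=-14, new_sum=47+(-14)=33
Option D: A[3] -6->-15, delta=-9, new_sum=47+(-9)=38
Option E: A[5] 47->-20, delta=-67, new_sum=47+(-67)=-20

Answer: B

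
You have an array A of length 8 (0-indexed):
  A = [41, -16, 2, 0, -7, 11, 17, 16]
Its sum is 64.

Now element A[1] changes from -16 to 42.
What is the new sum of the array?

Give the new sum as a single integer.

Answer: 122

Derivation:
Old value at index 1: -16
New value at index 1: 42
Delta = 42 - -16 = 58
New sum = old_sum + delta = 64 + (58) = 122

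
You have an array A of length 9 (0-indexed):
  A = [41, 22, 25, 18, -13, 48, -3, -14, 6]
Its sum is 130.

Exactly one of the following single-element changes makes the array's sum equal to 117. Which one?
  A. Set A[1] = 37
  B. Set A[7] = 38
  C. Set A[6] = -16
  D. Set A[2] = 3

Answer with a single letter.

Answer: C

Derivation:
Option A: A[1] 22->37, delta=15, new_sum=130+(15)=145
Option B: A[7] -14->38, delta=52, new_sum=130+(52)=182
Option C: A[6] -3->-16, delta=-13, new_sum=130+(-13)=117 <-- matches target
Option D: A[2] 25->3, delta=-22, new_sum=130+(-22)=108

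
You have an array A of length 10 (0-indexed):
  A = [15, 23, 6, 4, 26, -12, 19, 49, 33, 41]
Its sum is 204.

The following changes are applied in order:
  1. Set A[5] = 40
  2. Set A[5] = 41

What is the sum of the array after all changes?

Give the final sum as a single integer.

Answer: 257

Derivation:
Initial sum: 204
Change 1: A[5] -12 -> 40, delta = 52, sum = 256
Change 2: A[5] 40 -> 41, delta = 1, sum = 257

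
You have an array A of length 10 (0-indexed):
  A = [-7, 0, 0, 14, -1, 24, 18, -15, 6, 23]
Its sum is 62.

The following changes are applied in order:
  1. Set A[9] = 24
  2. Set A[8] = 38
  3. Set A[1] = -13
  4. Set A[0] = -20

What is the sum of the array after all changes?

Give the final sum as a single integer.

Answer: 69

Derivation:
Initial sum: 62
Change 1: A[9] 23 -> 24, delta = 1, sum = 63
Change 2: A[8] 6 -> 38, delta = 32, sum = 95
Change 3: A[1] 0 -> -13, delta = -13, sum = 82
Change 4: A[0] -7 -> -20, delta = -13, sum = 69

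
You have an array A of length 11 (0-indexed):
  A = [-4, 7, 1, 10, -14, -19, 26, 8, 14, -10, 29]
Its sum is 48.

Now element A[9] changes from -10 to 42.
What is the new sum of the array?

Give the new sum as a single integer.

Answer: 100

Derivation:
Old value at index 9: -10
New value at index 9: 42
Delta = 42 - -10 = 52
New sum = old_sum + delta = 48 + (52) = 100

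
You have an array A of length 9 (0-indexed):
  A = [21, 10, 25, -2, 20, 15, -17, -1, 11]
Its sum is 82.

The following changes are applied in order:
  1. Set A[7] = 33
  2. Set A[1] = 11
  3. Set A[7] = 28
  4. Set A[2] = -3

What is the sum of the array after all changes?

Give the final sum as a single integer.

Answer: 84

Derivation:
Initial sum: 82
Change 1: A[7] -1 -> 33, delta = 34, sum = 116
Change 2: A[1] 10 -> 11, delta = 1, sum = 117
Change 3: A[7] 33 -> 28, delta = -5, sum = 112
Change 4: A[2] 25 -> -3, delta = -28, sum = 84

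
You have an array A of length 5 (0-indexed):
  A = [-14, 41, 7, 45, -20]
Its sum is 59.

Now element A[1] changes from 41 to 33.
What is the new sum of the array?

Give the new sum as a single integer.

Answer: 51

Derivation:
Old value at index 1: 41
New value at index 1: 33
Delta = 33 - 41 = -8
New sum = old_sum + delta = 59 + (-8) = 51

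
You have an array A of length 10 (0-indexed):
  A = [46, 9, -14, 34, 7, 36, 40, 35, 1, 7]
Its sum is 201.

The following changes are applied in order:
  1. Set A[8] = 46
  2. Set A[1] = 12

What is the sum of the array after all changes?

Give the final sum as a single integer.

Answer: 249

Derivation:
Initial sum: 201
Change 1: A[8] 1 -> 46, delta = 45, sum = 246
Change 2: A[1] 9 -> 12, delta = 3, sum = 249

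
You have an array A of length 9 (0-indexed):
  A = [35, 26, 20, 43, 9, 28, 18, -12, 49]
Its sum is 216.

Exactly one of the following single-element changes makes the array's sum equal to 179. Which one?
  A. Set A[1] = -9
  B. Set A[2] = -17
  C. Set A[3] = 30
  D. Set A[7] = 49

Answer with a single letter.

Answer: B

Derivation:
Option A: A[1] 26->-9, delta=-35, new_sum=216+(-35)=181
Option B: A[2] 20->-17, delta=-37, new_sum=216+(-37)=179 <-- matches target
Option C: A[3] 43->30, delta=-13, new_sum=216+(-13)=203
Option D: A[7] -12->49, delta=61, new_sum=216+(61)=277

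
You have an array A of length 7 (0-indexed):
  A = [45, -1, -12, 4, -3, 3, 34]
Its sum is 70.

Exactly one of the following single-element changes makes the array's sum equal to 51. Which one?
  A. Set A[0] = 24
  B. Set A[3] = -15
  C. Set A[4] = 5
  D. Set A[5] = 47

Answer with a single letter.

Option A: A[0] 45->24, delta=-21, new_sum=70+(-21)=49
Option B: A[3] 4->-15, delta=-19, new_sum=70+(-19)=51 <-- matches target
Option C: A[4] -3->5, delta=8, new_sum=70+(8)=78
Option D: A[5] 3->47, delta=44, new_sum=70+(44)=114

Answer: B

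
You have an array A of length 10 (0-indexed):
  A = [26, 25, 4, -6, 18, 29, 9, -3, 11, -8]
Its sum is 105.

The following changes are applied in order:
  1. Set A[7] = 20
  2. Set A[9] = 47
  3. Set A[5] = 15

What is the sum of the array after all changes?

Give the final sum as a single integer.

Answer: 169

Derivation:
Initial sum: 105
Change 1: A[7] -3 -> 20, delta = 23, sum = 128
Change 2: A[9] -8 -> 47, delta = 55, sum = 183
Change 3: A[5] 29 -> 15, delta = -14, sum = 169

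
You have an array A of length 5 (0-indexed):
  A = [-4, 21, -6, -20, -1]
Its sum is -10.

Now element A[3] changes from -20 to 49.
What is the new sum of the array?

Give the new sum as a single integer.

Answer: 59

Derivation:
Old value at index 3: -20
New value at index 3: 49
Delta = 49 - -20 = 69
New sum = old_sum + delta = -10 + (69) = 59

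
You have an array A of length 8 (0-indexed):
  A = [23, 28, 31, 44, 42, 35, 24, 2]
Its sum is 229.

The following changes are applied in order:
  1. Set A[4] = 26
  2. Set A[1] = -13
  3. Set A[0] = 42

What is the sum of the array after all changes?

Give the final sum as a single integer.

Initial sum: 229
Change 1: A[4] 42 -> 26, delta = -16, sum = 213
Change 2: A[1] 28 -> -13, delta = -41, sum = 172
Change 3: A[0] 23 -> 42, delta = 19, sum = 191

Answer: 191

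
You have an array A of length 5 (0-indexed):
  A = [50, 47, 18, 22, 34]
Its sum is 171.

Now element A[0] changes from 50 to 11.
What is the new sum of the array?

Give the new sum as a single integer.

Answer: 132

Derivation:
Old value at index 0: 50
New value at index 0: 11
Delta = 11 - 50 = -39
New sum = old_sum + delta = 171 + (-39) = 132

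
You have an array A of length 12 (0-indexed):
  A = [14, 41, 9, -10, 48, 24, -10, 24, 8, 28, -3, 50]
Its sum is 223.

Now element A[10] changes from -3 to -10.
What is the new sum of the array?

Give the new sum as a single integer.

Old value at index 10: -3
New value at index 10: -10
Delta = -10 - -3 = -7
New sum = old_sum + delta = 223 + (-7) = 216

Answer: 216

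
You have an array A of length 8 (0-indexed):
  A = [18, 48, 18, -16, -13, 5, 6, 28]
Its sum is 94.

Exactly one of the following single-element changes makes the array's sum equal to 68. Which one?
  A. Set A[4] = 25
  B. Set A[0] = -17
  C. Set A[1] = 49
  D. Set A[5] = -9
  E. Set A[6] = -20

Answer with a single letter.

Option A: A[4] -13->25, delta=38, new_sum=94+(38)=132
Option B: A[0] 18->-17, delta=-35, new_sum=94+(-35)=59
Option C: A[1] 48->49, delta=1, new_sum=94+(1)=95
Option D: A[5] 5->-9, delta=-14, new_sum=94+(-14)=80
Option E: A[6] 6->-20, delta=-26, new_sum=94+(-26)=68 <-- matches target

Answer: E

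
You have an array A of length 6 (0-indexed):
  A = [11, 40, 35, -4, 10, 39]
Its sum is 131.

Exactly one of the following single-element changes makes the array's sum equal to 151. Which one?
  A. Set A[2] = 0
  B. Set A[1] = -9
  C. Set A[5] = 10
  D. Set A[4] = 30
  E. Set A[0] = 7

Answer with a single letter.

Answer: D

Derivation:
Option A: A[2] 35->0, delta=-35, new_sum=131+(-35)=96
Option B: A[1] 40->-9, delta=-49, new_sum=131+(-49)=82
Option C: A[5] 39->10, delta=-29, new_sum=131+(-29)=102
Option D: A[4] 10->30, delta=20, new_sum=131+(20)=151 <-- matches target
Option E: A[0] 11->7, delta=-4, new_sum=131+(-4)=127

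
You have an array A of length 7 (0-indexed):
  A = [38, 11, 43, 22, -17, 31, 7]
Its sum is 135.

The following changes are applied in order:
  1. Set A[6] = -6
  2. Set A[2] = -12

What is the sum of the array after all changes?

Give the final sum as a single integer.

Initial sum: 135
Change 1: A[6] 7 -> -6, delta = -13, sum = 122
Change 2: A[2] 43 -> -12, delta = -55, sum = 67

Answer: 67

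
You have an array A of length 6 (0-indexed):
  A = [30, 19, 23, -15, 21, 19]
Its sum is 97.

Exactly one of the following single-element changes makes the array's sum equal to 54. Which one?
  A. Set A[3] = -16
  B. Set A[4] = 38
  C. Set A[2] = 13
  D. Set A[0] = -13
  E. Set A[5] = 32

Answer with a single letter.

Option A: A[3] -15->-16, delta=-1, new_sum=97+(-1)=96
Option B: A[4] 21->38, delta=17, new_sum=97+(17)=114
Option C: A[2] 23->13, delta=-10, new_sum=97+(-10)=87
Option D: A[0] 30->-13, delta=-43, new_sum=97+(-43)=54 <-- matches target
Option E: A[5] 19->32, delta=13, new_sum=97+(13)=110

Answer: D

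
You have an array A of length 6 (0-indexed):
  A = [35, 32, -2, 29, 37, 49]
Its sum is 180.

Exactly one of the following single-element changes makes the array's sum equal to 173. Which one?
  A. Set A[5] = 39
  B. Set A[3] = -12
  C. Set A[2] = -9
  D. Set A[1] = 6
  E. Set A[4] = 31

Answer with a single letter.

Answer: C

Derivation:
Option A: A[5] 49->39, delta=-10, new_sum=180+(-10)=170
Option B: A[3] 29->-12, delta=-41, new_sum=180+(-41)=139
Option C: A[2] -2->-9, delta=-7, new_sum=180+(-7)=173 <-- matches target
Option D: A[1] 32->6, delta=-26, new_sum=180+(-26)=154
Option E: A[4] 37->31, delta=-6, new_sum=180+(-6)=174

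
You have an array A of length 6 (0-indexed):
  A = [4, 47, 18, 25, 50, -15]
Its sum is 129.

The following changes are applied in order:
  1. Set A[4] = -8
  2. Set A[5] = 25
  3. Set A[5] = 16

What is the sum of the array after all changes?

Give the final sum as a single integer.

Initial sum: 129
Change 1: A[4] 50 -> -8, delta = -58, sum = 71
Change 2: A[5] -15 -> 25, delta = 40, sum = 111
Change 3: A[5] 25 -> 16, delta = -9, sum = 102

Answer: 102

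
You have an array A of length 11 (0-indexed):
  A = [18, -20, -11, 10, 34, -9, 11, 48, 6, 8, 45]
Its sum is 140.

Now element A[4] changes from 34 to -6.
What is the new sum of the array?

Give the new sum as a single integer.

Answer: 100

Derivation:
Old value at index 4: 34
New value at index 4: -6
Delta = -6 - 34 = -40
New sum = old_sum + delta = 140 + (-40) = 100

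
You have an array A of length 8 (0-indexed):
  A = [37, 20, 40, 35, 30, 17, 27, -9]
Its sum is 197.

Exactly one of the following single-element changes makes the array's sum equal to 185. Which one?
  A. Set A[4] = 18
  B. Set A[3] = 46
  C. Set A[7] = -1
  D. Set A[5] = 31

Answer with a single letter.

Answer: A

Derivation:
Option A: A[4] 30->18, delta=-12, new_sum=197+(-12)=185 <-- matches target
Option B: A[3] 35->46, delta=11, new_sum=197+(11)=208
Option C: A[7] -9->-1, delta=8, new_sum=197+(8)=205
Option D: A[5] 17->31, delta=14, new_sum=197+(14)=211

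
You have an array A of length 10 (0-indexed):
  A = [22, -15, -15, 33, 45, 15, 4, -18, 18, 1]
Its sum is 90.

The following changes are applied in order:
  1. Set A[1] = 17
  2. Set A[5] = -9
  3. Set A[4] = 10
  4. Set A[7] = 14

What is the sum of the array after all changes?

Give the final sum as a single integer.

Answer: 95

Derivation:
Initial sum: 90
Change 1: A[1] -15 -> 17, delta = 32, sum = 122
Change 2: A[5] 15 -> -9, delta = -24, sum = 98
Change 3: A[4] 45 -> 10, delta = -35, sum = 63
Change 4: A[7] -18 -> 14, delta = 32, sum = 95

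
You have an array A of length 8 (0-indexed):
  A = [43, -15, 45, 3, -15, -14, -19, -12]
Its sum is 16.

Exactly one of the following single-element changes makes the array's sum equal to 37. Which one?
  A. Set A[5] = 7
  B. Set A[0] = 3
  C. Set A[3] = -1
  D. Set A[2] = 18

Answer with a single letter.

Option A: A[5] -14->7, delta=21, new_sum=16+(21)=37 <-- matches target
Option B: A[0] 43->3, delta=-40, new_sum=16+(-40)=-24
Option C: A[3] 3->-1, delta=-4, new_sum=16+(-4)=12
Option D: A[2] 45->18, delta=-27, new_sum=16+(-27)=-11

Answer: A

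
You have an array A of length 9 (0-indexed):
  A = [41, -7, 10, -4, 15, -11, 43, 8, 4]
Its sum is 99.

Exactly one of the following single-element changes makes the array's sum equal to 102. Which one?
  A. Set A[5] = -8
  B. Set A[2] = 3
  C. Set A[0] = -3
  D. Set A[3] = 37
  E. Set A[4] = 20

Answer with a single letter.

Answer: A

Derivation:
Option A: A[5] -11->-8, delta=3, new_sum=99+(3)=102 <-- matches target
Option B: A[2] 10->3, delta=-7, new_sum=99+(-7)=92
Option C: A[0] 41->-3, delta=-44, new_sum=99+(-44)=55
Option D: A[3] -4->37, delta=41, new_sum=99+(41)=140
Option E: A[4] 15->20, delta=5, new_sum=99+(5)=104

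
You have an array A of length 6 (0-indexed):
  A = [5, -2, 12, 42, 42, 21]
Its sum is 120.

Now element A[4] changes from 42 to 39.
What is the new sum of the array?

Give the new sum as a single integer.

Old value at index 4: 42
New value at index 4: 39
Delta = 39 - 42 = -3
New sum = old_sum + delta = 120 + (-3) = 117

Answer: 117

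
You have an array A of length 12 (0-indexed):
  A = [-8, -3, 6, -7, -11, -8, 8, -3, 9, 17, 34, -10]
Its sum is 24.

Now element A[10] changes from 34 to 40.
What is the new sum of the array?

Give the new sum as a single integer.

Old value at index 10: 34
New value at index 10: 40
Delta = 40 - 34 = 6
New sum = old_sum + delta = 24 + (6) = 30

Answer: 30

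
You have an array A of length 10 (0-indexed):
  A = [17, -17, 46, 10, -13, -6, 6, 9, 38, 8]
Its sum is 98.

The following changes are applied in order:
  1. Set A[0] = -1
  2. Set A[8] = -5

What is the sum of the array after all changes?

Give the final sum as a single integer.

Initial sum: 98
Change 1: A[0] 17 -> -1, delta = -18, sum = 80
Change 2: A[8] 38 -> -5, delta = -43, sum = 37

Answer: 37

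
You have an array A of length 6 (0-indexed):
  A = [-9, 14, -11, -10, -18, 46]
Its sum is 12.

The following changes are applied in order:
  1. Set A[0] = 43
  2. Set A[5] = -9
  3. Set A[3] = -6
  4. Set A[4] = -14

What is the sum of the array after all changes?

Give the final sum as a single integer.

Initial sum: 12
Change 1: A[0] -9 -> 43, delta = 52, sum = 64
Change 2: A[5] 46 -> -9, delta = -55, sum = 9
Change 3: A[3] -10 -> -6, delta = 4, sum = 13
Change 4: A[4] -18 -> -14, delta = 4, sum = 17

Answer: 17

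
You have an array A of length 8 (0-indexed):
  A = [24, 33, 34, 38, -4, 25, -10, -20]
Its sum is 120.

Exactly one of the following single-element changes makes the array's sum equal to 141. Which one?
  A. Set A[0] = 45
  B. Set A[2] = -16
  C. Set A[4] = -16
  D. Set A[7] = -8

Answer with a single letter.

Option A: A[0] 24->45, delta=21, new_sum=120+(21)=141 <-- matches target
Option B: A[2] 34->-16, delta=-50, new_sum=120+(-50)=70
Option C: A[4] -4->-16, delta=-12, new_sum=120+(-12)=108
Option D: A[7] -20->-8, delta=12, new_sum=120+(12)=132

Answer: A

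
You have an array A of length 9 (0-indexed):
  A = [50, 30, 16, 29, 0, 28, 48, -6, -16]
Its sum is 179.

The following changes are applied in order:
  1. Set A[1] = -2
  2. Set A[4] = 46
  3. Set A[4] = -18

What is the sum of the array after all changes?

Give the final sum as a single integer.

Initial sum: 179
Change 1: A[1] 30 -> -2, delta = -32, sum = 147
Change 2: A[4] 0 -> 46, delta = 46, sum = 193
Change 3: A[4] 46 -> -18, delta = -64, sum = 129

Answer: 129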